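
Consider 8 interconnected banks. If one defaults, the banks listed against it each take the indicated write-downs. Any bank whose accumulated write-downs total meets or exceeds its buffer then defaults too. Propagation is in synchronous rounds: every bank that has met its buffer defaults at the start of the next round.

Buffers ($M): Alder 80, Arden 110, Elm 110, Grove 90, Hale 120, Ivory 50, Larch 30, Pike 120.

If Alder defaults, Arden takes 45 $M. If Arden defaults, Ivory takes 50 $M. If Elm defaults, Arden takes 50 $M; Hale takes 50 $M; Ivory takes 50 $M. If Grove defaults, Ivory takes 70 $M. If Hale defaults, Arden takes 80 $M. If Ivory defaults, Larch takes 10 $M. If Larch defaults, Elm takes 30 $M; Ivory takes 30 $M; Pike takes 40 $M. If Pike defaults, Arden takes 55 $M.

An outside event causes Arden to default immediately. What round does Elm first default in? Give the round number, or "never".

Round 1 — Arden defaults (initial).
  Ivory: +50 → 50 ≥ 50
Round 2 — Ivory defaults.
  Larch: +10 → 10 < 30
No further defaults.

never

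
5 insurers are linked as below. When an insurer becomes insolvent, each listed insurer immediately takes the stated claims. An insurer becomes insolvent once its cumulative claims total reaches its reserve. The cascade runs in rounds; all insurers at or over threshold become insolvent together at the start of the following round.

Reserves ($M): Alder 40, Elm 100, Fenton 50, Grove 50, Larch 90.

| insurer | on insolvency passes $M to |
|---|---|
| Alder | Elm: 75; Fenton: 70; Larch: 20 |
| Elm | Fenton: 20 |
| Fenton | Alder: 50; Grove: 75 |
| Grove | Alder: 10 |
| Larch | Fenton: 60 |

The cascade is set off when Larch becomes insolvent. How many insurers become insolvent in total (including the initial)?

4

Round 1 — Larch becomes insolvent (initial).
  Fenton: +60 → 60 ≥ 50
Round 2 — Fenton becomes insolvent.
  Alder: +50 → 50 ≥ 40
  Grove: +75 → 75 ≥ 50
Round 3 — Alder, Grove become insolvent.
  Elm: +75 → 75 < 100
No further insolvencies.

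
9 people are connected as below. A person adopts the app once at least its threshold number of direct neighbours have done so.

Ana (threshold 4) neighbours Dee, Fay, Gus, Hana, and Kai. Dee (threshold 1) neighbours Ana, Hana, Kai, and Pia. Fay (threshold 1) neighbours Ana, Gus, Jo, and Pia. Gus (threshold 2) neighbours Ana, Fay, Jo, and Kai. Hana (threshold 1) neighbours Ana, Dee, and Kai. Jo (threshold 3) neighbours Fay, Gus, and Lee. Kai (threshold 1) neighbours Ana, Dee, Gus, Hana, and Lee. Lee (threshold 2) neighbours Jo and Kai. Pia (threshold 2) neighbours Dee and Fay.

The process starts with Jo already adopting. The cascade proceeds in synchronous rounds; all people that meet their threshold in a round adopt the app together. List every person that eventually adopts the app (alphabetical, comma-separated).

Ana, Dee, Fay, Gus, Hana, Jo, Kai, Lee, Pia

Round 1 — Jo adopts the app (initial).
Round 2 — checking thresholds:
  Fay: 1 of 4 neighbours ≥ 1, adopts the app.
  Gus: 1 of 4 neighbours < 2, below threshold.
  Lee: 1 of 2 neighbours < 2, below threshold.
Round 3 — checking thresholds:
  Ana: 1 of 5 neighbours < 4, below threshold.
  Gus: 2 of 4 neighbours ≥ 2, adopts the app.
  Lee: 1 of 2 neighbours < 2, below threshold.
  Pia: 1 of 2 neighbours < 2, below threshold.
Round 4 — checking thresholds:
  Ana: 2 of 5 neighbours < 4, below threshold.
  Kai: 1 of 5 neighbours ≥ 1, adopts the app.
  Lee: 1 of 2 neighbours < 2, below threshold.
  Pia: 1 of 2 neighbours < 2, below threshold.
Round 5 — checking thresholds:
  Ana: 3 of 5 neighbours < 4, below threshold.
  Dee: 1 of 4 neighbours ≥ 1, adopts the app.
  Hana: 1 of 3 neighbours ≥ 1, adopts the app.
  Lee: 2 of 2 neighbours ≥ 2, adopts the app.
  Pia: 1 of 2 neighbours < 2, below threshold.
Round 6 — checking thresholds:
  Ana: 5 of 5 neighbours ≥ 4, adopts the app.
  Pia: 2 of 2 neighbours ≥ 2, adopts the app.
Round 7 — no new adoptions; cascade stops.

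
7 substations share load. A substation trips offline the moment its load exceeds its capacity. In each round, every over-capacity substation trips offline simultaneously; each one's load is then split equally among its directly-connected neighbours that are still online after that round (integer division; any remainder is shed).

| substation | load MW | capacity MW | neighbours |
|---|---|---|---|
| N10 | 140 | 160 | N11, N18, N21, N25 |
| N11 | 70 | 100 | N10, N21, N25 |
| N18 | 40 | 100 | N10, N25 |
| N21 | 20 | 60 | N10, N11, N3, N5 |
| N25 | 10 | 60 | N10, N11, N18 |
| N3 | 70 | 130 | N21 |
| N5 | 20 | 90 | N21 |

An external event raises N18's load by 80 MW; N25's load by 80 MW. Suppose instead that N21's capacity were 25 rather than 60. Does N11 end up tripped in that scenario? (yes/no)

With N21's capacity at 25:
Round 1 — N18 at 120 > 100; N25 at 90 > 60. N18, N25 trip offline.
  N18 sheds 120 MW to N10: 120 each.
    N10: 140+120 = 260 > 160
  N25 sheds 90 MW to N10, N11: 45 each.
    N10: 260+45 = 305 > 160
    N11: 70+45 = 115 > 100
Round 2 — N10, N11 trip offline.
  N10 sheds 305 MW to N21: 305 each.
    N21: 20+305 = 325 > 25
  N11 sheds 115 MW to N21: 115 each.
    N21: 325+115 = 440 > 25
Round 3 — N21 trips offline.
  N21 sheds 440 MW to N3, N5: 220 each.
    N3: 70+220 = 290 > 130
    N5: 20+220 = 240 > 90
Round 4 — N3, N5 trip offline.
  N3 sheds 290 MW: no online neighbours, lost.
  N5 sheds 240 MW: no online neighbours, lost.
No further trips.

yes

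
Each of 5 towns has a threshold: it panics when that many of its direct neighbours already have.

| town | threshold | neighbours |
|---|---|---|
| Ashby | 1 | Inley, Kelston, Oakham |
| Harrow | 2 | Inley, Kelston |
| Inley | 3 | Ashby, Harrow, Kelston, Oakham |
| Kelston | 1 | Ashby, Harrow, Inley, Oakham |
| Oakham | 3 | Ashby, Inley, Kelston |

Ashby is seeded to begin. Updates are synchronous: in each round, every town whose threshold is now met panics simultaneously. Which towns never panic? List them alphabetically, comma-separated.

Round 1 — Ashby panics (initial).
Round 2 — checking thresholds:
  Inley: 1 of 4 neighbours < 3, below threshold.
  Kelston: 1 of 4 neighbours ≥ 1, panics.
  Oakham: 1 of 3 neighbours < 3, below threshold.
Round 3 — no new panics; cascade stops.

Harrow, Inley, Oakham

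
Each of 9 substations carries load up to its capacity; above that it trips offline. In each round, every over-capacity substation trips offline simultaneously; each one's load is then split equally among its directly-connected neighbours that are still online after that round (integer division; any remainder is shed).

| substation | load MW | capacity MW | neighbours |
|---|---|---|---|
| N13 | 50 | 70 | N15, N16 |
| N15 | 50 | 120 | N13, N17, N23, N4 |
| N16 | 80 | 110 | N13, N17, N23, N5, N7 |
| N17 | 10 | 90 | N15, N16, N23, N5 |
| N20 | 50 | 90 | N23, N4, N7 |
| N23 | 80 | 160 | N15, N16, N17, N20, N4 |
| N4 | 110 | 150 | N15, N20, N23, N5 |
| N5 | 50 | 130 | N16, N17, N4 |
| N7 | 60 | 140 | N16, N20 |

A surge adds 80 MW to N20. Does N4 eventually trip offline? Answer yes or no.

yes

Round 1 — N20 at 130 > 90. N20 trips offline.
  N20 sheds 130 MW to N23, N4, N7: 43 each (1 lost).
    N23: 80+43 = 123 ≤ 160
    N4: 110+43 = 153 > 150
    N7: 60+43 = 103 ≤ 140
Round 2 — N4 trips offline.
  N4 sheds 153 MW to N15, N23, N5: 51 each.
    N15: 50+51 = 101 ≤ 120
    N23: 123+51 = 174 > 160
    N5: 50+51 = 101 ≤ 130
Round 3 — N23 trips offline.
  N23 sheds 174 MW to N15, N16, N17: 58 each.
    N15: 101+58 = 159 > 120
    N16: 80+58 = 138 > 110
    N17: 10+58 = 68 ≤ 90
Round 4 — N15, N16 trip offline.
  N15 sheds 159 MW to N13, N17: 79 each (1 lost).
    N13: 50+79 = 129 > 70
    N17: 68+79 = 147 > 90
  N16 sheds 138 MW to N13, N17, N5, N7: 34 each (2 lost).
    N13: 129+34 = 163 > 70
    N17: 147+34 = 181 > 90
    N5: 101+34 = 135 > 130
    N7: 103+34 = 137 ≤ 140
Round 5 — N13, N17, N5 trip offline.
  N13 sheds 163 MW: no online neighbours, lost.
  N17 sheds 181 MW: no online neighbours, lost.
  N5 sheds 135 MW: no online neighbours, lost.
No further trips.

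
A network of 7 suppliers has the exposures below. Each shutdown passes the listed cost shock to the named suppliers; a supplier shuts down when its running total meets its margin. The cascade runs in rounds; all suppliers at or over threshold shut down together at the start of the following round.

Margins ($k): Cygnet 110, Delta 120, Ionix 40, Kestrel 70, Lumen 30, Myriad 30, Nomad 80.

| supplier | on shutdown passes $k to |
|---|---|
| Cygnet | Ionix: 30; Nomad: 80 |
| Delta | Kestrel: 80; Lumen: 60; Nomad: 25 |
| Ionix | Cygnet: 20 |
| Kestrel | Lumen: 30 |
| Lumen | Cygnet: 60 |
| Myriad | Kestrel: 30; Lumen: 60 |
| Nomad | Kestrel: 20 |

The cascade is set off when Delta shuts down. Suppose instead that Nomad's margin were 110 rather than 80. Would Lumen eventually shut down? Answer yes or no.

With Nomad's margin at 110:
Round 1 — Delta shuts down (initial).
  Kestrel: +80 → 80 ≥ 70
  Lumen: +60 → 60 ≥ 30
  Nomad: +25 → 25 < 110
Round 2 — Kestrel, Lumen shut down.
  Cygnet: +60 → 60 < 110
No further shutdowns.

yes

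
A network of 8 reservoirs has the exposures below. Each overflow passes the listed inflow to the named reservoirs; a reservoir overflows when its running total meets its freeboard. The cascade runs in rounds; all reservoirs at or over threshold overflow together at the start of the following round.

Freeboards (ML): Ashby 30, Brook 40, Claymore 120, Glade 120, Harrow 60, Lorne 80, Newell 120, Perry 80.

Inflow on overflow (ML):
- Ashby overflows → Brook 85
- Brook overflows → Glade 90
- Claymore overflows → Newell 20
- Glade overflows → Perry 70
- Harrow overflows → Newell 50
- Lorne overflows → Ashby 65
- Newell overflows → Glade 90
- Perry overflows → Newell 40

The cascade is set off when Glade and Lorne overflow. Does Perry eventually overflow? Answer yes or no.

no

Round 1 — Glade, Lorne overflow (initial).
  Ashby: +65 → 65 ≥ 30
  Perry: +70 → 70 < 80
Round 2 — Ashby overflows.
  Brook: +85 → 85 ≥ 40
Round 3 — Brook overflows.
No further overflows.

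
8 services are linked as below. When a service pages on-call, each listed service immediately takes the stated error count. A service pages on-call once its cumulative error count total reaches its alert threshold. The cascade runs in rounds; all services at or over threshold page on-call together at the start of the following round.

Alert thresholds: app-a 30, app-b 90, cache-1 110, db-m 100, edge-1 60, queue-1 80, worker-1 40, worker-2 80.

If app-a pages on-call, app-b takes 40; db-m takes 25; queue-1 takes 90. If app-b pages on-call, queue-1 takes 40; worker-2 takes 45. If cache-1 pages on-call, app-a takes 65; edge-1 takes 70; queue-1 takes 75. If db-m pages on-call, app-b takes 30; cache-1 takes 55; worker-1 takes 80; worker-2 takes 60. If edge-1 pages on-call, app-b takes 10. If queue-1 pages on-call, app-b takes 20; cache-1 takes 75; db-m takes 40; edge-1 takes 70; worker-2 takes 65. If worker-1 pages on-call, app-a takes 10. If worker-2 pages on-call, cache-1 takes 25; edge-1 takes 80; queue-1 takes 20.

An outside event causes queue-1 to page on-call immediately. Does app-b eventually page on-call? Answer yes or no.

no

Round 1 — queue-1 pages on-call (initial).
  app-b: +20 → 20 < 90
  cache-1: +75 → 75 < 110
  db-m: +40 → 40 < 100
  edge-1: +70 → 70 ≥ 60
  worker-2: +65 → 65 < 80
Round 2 — edge-1 pages on-call.
  app-b: +10 → 30 < 90
No further pages.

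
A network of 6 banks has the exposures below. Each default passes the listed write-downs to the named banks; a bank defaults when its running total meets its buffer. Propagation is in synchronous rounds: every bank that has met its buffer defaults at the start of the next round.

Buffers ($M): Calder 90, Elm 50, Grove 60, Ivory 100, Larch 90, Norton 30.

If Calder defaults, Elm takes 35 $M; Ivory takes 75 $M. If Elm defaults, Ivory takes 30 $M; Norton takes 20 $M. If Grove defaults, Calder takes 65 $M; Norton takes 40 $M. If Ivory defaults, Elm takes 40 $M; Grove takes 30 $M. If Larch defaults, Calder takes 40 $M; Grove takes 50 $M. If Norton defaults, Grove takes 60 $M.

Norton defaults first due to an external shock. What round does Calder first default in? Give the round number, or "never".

never

Round 1 — Norton defaults (initial).
  Grove: +60 → 60 ≥ 60
Round 2 — Grove defaults.
  Calder: +65 → 65 < 90
No further defaults.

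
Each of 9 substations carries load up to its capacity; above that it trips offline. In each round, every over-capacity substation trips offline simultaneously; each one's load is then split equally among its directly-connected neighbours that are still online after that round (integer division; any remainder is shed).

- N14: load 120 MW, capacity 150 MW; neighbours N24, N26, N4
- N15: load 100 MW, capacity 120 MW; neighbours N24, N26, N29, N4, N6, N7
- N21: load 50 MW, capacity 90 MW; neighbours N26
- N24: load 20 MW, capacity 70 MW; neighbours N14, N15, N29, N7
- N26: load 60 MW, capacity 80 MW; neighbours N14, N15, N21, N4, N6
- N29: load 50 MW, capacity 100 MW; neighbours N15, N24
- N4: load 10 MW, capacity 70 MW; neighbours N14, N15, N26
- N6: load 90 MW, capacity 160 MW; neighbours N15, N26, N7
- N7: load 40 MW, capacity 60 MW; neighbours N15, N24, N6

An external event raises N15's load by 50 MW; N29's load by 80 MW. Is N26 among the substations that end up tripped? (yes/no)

Round 1 — N15 at 150 > 120; N29 at 130 > 100. N15, N29 trip offline.
  N15 sheds 150 MW to N24, N26, N4, N6, N7: 30 each.
    N24: 20+30 = 50 ≤ 70
    N26: 60+30 = 90 > 80
    N4: 10+30 = 40 ≤ 70
    N6: 90+30 = 120 ≤ 160
    N7: 40+30 = 70 > 60
  N29 sheds 130 MW to N24: 130 each.
    N24: 50+130 = 180 > 70
Round 2 — N24, N26, N7 trip offline.
  N24 sheds 180 MW to N14: 180 each.
    N14: 120+180 = 300 > 150
  N26 sheds 90 MW to N14, N21, N4, N6: 22 each (2 lost).
    N14: 300+22 = 322 > 150
    N21: 50+22 = 72 ≤ 90
    N4: 40+22 = 62 ≤ 70
    N6: 120+22 = 142 ≤ 160
  N7 sheds 70 MW to N6: 70 each.
    N6: 142+70 = 212 > 160
Round 3 — N14, N6 trip offline.
  N14 sheds 322 MW to N4: 322 each.
    N4: 62+322 = 384 > 70
  N6 sheds 212 MW: no online neighbours, lost.
Round 4 — N4 trips offline.
  N4 sheds 384 MW: no online neighbours, lost.
No further trips.

yes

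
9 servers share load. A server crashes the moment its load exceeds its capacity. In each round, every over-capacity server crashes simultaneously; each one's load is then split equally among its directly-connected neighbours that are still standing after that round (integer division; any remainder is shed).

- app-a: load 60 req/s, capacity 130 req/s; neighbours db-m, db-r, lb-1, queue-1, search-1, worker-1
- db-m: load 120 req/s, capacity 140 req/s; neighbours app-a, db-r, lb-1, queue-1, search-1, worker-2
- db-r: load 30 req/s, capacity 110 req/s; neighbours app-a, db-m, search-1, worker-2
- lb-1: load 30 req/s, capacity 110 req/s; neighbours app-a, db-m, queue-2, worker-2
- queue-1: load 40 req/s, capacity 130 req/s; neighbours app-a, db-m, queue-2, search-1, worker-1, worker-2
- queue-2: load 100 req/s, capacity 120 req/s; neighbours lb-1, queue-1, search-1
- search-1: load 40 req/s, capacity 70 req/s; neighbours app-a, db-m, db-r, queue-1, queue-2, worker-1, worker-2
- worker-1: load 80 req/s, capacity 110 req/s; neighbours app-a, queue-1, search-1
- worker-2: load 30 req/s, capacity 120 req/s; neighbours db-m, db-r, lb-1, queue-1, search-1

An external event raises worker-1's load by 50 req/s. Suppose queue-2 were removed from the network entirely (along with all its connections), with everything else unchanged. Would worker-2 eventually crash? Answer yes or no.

no

With queue-2 removed:
Round 1 — worker-1 at 130 > 110. worker-1 crashes.
  worker-1 sheds 130 req/s to app-a, queue-1, search-1: 43 each (1 lost).
    app-a: 60+43 = 103 ≤ 130
    queue-1: 40+43 = 83 ≤ 130
    search-1: 40+43 = 83 > 70
Round 2 — search-1 crashes.
  search-1 sheds 83 req/s to app-a, db-m, db-r, queue-1, worker-2: 16 each (3 lost).
    app-a: 103+16 = 119 ≤ 130
    db-m: 120+16 = 136 ≤ 140
    db-r: 30+16 = 46 ≤ 110
    queue-1: 83+16 = 99 ≤ 130
    worker-2: 30+16 = 46 ≤ 120
No further crashes.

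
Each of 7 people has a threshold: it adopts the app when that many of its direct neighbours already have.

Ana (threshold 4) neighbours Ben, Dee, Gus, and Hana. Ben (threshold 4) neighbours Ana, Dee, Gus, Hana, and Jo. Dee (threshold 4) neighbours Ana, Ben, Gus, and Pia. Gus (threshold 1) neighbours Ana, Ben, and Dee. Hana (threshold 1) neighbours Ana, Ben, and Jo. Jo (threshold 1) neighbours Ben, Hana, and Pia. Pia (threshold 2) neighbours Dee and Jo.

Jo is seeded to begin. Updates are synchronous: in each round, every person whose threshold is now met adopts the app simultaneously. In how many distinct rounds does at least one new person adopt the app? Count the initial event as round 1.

2

Round 1 — Jo adopts the app (initial).
Round 2 — checking thresholds:
  Ben: 1 of 5 neighbours < 4, holds.
  Hana: 1 of 3 neighbours ≥ 1, adopts the app.
  Pia: 1 of 2 neighbours < 2, holds.
Round 3 — no new adoptions; cascade stops.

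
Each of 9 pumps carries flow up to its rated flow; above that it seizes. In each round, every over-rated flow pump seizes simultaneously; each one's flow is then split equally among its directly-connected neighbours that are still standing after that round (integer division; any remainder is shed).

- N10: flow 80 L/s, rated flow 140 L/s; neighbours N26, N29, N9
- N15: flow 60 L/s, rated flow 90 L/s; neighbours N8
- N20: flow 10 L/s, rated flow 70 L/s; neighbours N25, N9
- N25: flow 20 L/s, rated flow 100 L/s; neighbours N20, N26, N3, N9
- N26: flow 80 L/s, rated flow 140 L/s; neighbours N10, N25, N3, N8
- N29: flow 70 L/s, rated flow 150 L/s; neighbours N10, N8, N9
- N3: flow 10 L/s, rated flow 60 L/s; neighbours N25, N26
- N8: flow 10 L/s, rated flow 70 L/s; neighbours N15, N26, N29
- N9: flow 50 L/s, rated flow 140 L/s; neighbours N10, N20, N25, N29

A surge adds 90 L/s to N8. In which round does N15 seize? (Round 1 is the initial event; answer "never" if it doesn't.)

2

Round 1 — N8 at 100 > 70. N8 seizes.
  N8 sheds 100 L/s to N15, N26, N29: 33 each (1 lost).
    N15: 60+33 = 93 > 90
    N26: 80+33 = 113 ≤ 140
    N29: 70+33 = 103 ≤ 150
Round 2 — N15 seizes.
  N15 sheds 93 L/s: no online neighbours, lost.
No further seizures.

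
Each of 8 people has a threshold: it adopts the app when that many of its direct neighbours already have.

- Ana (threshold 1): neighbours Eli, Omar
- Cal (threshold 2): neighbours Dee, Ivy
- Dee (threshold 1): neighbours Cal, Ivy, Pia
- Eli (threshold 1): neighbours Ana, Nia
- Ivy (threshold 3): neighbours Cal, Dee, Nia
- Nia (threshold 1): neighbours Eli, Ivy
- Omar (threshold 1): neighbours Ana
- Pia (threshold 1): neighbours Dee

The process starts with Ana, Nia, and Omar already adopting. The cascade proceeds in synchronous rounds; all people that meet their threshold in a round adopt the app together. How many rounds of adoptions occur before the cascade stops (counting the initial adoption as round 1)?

2

Round 1 — Ana, Nia, Omar adopt the app (initial).
Round 2 — checking thresholds:
  Eli: 2 of 2 neighbours ≥ 1, adopts the app.
  Ivy: 1 of 3 neighbours < 3, not yet.
Round 3 — no new adoptions; cascade stops.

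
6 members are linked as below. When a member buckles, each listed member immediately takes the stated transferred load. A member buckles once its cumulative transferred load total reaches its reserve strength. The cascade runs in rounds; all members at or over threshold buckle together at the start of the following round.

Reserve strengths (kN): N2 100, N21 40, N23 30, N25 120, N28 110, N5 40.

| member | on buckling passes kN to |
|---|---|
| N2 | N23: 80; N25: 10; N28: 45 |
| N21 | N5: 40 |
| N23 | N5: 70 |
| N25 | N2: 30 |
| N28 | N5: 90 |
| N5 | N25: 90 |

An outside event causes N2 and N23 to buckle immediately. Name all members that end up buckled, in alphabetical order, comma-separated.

N2, N23, N5

Round 1 — N2, N23 buckle (initial).
  N25: +10 → 10 < 120
  N28: +45 → 45 < 110
  N5: +70 → 70 ≥ 40
Round 2 — N5 buckles.
  N25: +90 → 100 < 120
No further bucklings.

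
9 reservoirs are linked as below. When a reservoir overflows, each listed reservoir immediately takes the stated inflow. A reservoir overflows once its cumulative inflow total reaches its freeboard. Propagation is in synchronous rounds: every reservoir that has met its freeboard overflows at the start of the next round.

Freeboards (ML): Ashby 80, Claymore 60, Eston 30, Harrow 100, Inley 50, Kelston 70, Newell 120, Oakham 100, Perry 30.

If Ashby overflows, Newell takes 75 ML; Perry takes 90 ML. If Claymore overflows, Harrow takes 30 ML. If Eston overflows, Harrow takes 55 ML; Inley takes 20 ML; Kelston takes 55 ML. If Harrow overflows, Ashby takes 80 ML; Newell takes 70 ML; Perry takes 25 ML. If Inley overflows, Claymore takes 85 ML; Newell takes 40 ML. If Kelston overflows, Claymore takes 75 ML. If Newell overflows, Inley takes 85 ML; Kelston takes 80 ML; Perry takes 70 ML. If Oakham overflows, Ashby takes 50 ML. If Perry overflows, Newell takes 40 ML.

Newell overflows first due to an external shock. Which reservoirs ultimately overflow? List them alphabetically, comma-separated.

Round 1 — Newell overflows (initial).
  Inley: +85 → 85 ≥ 50
  Kelston: +80 → 80 ≥ 70
  Perry: +70 → 70 ≥ 30
Round 2 — Inley, Kelston, Perry overflow.
  Claymore: +85+75 → 160 ≥ 60
Round 3 — Claymore overflows.
  Harrow: +30 → 30 < 100
No further overflows.

Claymore, Inley, Kelston, Newell, Perry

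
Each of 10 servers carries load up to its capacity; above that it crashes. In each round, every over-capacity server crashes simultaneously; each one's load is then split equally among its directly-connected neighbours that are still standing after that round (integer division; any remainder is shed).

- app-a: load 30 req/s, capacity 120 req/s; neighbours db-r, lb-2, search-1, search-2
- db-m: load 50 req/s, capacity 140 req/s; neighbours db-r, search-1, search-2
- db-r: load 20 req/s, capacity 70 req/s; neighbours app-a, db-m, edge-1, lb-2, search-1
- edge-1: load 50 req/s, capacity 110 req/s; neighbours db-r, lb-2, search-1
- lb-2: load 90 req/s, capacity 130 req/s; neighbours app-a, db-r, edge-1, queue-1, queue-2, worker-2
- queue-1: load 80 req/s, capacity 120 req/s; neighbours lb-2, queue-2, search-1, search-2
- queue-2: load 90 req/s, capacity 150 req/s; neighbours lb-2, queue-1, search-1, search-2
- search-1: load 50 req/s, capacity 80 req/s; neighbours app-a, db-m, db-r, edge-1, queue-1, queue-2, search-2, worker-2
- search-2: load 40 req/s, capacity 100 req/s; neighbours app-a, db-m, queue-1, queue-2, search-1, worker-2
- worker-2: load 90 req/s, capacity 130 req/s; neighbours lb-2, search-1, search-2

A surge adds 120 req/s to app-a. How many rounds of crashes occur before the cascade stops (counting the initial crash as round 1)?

Round 1 — app-a at 150 > 120. app-a crashes.
  app-a sheds 150 req/s to db-r, lb-2, search-1, search-2: 37 each (2 lost).
    db-r: 20+37 = 57 ≤ 70
    lb-2: 90+37 = 127 ≤ 130
    search-1: 50+37 = 87 > 80
    search-2: 40+37 = 77 ≤ 100
Round 2 — search-1 crashes.
  search-1 sheds 87 req/s to db-m, db-r, edge-1, queue-1, queue-2, search-2, worker-2: 12 each (3 lost).
    db-m: 50+12 = 62 ≤ 140
    db-r: 57+12 = 69 ≤ 70
    edge-1: 50+12 = 62 ≤ 110
    queue-1: 80+12 = 92 ≤ 120
    queue-2: 90+12 = 102 ≤ 150
    search-2: 77+12 = 89 ≤ 100
    worker-2: 90+12 = 102 ≤ 130
No further crashes.

2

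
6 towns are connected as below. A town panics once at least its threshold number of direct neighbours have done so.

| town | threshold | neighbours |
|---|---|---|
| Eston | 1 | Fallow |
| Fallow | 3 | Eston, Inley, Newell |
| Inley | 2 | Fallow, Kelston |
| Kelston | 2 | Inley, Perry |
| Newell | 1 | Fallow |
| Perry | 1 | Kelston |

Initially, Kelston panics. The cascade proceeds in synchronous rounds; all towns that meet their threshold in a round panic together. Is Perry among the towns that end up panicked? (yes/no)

yes

Round 1 — Kelston panics (initial).
Round 2 — checking thresholds:
  Inley: 1 of 2 neighbours < 2, not yet.
  Perry: 1 of 1 neighbours ≥ 1, panics.
Round 3 — no new panics; cascade stops.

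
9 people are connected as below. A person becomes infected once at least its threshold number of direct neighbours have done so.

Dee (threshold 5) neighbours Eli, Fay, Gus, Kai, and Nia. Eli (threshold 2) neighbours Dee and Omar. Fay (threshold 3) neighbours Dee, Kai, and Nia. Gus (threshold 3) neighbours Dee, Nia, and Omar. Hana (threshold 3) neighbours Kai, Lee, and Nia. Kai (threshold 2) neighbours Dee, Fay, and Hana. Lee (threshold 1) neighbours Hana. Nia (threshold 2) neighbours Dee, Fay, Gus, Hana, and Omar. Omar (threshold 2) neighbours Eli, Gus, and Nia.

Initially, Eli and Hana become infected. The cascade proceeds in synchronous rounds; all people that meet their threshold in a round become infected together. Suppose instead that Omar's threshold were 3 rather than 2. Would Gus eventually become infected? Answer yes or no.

no

With Omar's threshold at 3:
Round 1 — Eli, Hana become infected (initial).
Round 2 — checking thresholds:
  Dee: 1 of 5 neighbours < 5, not yet.
  Kai: 1 of 3 neighbours < 2, not yet.
  Lee: 1 of 1 neighbours ≥ 1, becomes infected.
  Nia: 1 of 5 neighbours < 2, not yet.
  Omar: 1 of 3 neighbours < 3, not yet.
Round 3 — no new infections; cascade stops.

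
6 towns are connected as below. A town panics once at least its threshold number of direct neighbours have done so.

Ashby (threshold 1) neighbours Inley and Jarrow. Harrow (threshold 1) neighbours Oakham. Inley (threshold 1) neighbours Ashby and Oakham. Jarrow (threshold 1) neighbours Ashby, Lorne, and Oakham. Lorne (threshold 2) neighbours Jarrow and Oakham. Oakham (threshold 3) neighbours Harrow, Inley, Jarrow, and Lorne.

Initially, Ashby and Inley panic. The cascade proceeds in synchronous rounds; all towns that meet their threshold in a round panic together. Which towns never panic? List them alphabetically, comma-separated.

Round 1 — Ashby, Inley panic (initial).
Round 2 — checking thresholds:
  Jarrow: 1 of 3 neighbours ≥ 1, panics.
  Oakham: 1 of 4 neighbours < 3, below threshold.
Round 3 — no new panics; cascade stops.

Harrow, Lorne, Oakham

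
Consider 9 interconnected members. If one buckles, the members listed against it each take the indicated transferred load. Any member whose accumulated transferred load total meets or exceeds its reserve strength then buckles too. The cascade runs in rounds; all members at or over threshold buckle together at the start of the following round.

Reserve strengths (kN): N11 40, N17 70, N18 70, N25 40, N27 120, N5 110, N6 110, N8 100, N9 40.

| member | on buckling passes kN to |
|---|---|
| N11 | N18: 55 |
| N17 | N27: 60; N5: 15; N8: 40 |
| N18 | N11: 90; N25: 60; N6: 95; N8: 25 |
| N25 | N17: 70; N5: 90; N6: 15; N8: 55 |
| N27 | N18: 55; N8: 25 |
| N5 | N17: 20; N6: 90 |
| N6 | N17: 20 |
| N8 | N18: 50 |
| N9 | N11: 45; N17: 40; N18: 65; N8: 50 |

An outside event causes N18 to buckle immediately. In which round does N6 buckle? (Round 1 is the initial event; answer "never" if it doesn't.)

3

Round 1 — N18 buckles (initial).
  N11: +90 → 90 ≥ 40
  N25: +60 → 60 ≥ 40
  N6: +95 → 95 < 110
  N8: +25 → 25 < 100
Round 2 — N11, N25 buckle.
  N17: +70 → 70 ≥ 70
  N5: +90 → 90 < 110
  N6: +15 → 110 ≥ 110
  N8: +55 → 80 < 100
Round 3 — N17, N6 buckle.
  N27: +60 → 60 < 120
  N5: +15 → 105 < 110
  N8: +40 → 120 ≥ 100
Round 4 — N8 buckles.
No further bucklings.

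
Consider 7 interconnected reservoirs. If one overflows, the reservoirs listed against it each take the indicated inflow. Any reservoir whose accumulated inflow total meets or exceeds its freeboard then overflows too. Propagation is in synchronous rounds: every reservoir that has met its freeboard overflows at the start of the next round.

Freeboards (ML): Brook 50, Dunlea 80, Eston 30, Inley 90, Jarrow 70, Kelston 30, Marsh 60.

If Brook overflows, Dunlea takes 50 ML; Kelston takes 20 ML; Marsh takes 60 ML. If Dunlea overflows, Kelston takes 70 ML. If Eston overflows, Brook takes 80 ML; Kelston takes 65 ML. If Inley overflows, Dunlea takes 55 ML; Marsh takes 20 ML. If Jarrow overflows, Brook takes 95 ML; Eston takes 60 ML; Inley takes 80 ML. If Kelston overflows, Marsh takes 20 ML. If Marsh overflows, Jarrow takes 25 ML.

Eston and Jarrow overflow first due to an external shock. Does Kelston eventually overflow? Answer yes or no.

Round 1 — Eston, Jarrow overflow (initial).
  Brook: +80+95 → 175 ≥ 50
  Inley: +80 → 80 < 90
  Kelston: +65 → 65 ≥ 30
Round 2 — Brook, Kelston overflow.
  Dunlea: +50 → 50 < 80
  Marsh: +60+20 → 80 ≥ 60
Round 3 — Marsh overflows.
No further overflows.

yes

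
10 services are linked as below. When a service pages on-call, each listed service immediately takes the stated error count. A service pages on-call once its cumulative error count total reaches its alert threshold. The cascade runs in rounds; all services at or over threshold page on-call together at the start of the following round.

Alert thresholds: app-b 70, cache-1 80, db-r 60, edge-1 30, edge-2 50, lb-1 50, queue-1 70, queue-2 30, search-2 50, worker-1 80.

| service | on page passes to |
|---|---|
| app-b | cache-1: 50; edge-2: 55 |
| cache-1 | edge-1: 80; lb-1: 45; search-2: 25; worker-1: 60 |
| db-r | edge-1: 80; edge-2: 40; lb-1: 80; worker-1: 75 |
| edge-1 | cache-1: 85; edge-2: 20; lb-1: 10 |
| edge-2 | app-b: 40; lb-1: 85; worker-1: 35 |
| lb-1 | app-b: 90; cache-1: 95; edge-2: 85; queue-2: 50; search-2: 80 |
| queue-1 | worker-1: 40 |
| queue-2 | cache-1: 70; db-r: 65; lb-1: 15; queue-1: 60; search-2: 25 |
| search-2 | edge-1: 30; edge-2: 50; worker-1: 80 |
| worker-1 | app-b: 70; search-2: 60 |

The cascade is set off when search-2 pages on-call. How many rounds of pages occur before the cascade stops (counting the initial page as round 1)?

Round 1 — search-2 pages on-call (initial).
  edge-1: +30 → 30 ≥ 30
  edge-2: +50 → 50 ≥ 50
  worker-1: +80 → 80 ≥ 80
Round 2 — edge-1, edge-2, worker-1 page on-call.
  app-b: +40+70 → 110 ≥ 70
  cache-1: +85 → 85 ≥ 80
  lb-1: +10+85 → 95 ≥ 50
Round 3 — app-b, cache-1, lb-1 page on-call.
  queue-2: +50 → 50 ≥ 30
Round 4 — queue-2 pages on-call.
  db-r: +65 → 65 ≥ 60
  queue-1: +60 → 60 < 70
Round 5 — db-r pages on-call.
No further pages.

5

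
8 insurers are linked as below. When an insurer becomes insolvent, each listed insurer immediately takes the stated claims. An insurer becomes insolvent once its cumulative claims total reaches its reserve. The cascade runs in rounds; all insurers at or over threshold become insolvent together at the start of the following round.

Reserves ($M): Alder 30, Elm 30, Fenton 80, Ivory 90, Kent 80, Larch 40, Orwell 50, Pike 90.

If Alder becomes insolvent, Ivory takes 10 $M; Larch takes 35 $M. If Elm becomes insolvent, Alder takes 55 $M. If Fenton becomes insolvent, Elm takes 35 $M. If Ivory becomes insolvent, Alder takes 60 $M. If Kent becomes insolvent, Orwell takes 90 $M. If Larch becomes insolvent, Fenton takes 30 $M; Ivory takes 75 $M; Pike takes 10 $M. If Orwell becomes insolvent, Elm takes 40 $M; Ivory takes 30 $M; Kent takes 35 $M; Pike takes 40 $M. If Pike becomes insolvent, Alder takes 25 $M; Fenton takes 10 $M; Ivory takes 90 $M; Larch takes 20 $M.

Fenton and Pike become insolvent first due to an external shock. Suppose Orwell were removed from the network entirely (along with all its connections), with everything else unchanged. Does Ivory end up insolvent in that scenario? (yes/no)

yes

With Orwell removed:
Round 1 — Fenton, Pike become insolvent (initial).
  Alder: +25 → 25 < 30
  Elm: +35 → 35 ≥ 30
  Ivory: +90 → 90 ≥ 90
  Larch: +20 → 20 < 40
Round 2 — Elm, Ivory become insolvent.
  Alder: +55+60 → 140 ≥ 30
Round 3 — Alder becomes insolvent.
  Larch: +35 → 55 ≥ 40
Round 4 — Larch becomes insolvent.
No further insolvencies.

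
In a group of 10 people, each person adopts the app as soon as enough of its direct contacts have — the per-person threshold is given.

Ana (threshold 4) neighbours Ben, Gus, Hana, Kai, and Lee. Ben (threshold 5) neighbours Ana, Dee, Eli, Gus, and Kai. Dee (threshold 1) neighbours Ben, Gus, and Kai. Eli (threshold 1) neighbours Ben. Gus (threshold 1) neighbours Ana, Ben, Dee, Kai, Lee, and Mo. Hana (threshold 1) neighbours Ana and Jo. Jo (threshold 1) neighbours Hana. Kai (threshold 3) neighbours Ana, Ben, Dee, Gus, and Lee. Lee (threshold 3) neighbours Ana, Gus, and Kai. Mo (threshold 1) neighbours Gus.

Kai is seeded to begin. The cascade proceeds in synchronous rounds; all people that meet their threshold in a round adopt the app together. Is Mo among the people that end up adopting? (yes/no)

yes

Round 1 — Kai adopts the app (initial).
Round 2 — checking thresholds:
  Ana: 1 of 5 neighbours < 4, below threshold.
  Ben: 1 of 5 neighbours < 5, below threshold.
  Dee: 1 of 3 neighbours ≥ 1, adopts the app.
  Gus: 1 of 6 neighbours ≥ 1, adopts the app.
  Lee: 1 of 3 neighbours < 3, below threshold.
Round 3 — checking thresholds:
  Ana: 2 of 5 neighbours < 4, below threshold.
  Ben: 3 of 5 neighbours < 5, below threshold.
  Lee: 2 of 3 neighbours < 3, below threshold.
  Mo: 1 of 1 neighbours ≥ 1, adopts the app.
Round 4 — no new adoptions; cascade stops.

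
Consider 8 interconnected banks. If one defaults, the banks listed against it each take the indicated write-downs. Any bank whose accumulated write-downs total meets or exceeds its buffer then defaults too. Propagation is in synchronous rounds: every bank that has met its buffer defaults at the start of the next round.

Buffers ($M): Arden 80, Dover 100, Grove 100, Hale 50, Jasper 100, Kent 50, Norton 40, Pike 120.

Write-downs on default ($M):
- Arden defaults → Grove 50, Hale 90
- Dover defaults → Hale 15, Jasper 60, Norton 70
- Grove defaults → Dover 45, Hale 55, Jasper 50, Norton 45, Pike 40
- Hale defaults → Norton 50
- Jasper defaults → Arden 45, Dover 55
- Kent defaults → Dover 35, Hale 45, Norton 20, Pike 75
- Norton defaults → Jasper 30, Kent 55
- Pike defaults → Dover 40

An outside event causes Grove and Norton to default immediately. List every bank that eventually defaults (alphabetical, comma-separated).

Grove, Hale, Kent, Norton

Round 1 — Grove, Norton default (initial).
  Dover: +45 → 45 < 100
  Hale: +55 → 55 ≥ 50
  Jasper: +50+30 → 80 < 100
  Kent: +55 → 55 ≥ 50
  Pike: +40 → 40 < 120
Round 2 — Hale, Kent default.
  Dover: +35 → 80 < 100
  Pike: +75 → 115 < 120
No further defaults.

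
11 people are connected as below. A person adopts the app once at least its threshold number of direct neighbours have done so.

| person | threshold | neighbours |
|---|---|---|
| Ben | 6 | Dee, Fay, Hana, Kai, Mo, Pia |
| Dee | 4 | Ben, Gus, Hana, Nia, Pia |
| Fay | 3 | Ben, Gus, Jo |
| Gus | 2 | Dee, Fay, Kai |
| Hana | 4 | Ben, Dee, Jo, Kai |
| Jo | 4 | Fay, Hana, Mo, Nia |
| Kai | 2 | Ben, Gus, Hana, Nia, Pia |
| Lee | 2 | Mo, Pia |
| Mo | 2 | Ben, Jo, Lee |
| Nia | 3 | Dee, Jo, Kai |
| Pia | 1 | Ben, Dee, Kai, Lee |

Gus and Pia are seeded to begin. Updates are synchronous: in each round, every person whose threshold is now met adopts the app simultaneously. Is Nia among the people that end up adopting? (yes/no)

no

Round 1 — Gus, Pia adopt the app (initial).
Round 2 — checking thresholds:
  Ben: 1 of 6 neighbours < 6, below threshold.
  Dee: 2 of 5 neighbours < 4, below threshold.
  Fay: 1 of 3 neighbours < 3, below threshold.
  Kai: 2 of 5 neighbours ≥ 2, adopts the app.
  Lee: 1 of 2 neighbours < 2, below threshold.
Round 3 — no new adoptions; cascade stops.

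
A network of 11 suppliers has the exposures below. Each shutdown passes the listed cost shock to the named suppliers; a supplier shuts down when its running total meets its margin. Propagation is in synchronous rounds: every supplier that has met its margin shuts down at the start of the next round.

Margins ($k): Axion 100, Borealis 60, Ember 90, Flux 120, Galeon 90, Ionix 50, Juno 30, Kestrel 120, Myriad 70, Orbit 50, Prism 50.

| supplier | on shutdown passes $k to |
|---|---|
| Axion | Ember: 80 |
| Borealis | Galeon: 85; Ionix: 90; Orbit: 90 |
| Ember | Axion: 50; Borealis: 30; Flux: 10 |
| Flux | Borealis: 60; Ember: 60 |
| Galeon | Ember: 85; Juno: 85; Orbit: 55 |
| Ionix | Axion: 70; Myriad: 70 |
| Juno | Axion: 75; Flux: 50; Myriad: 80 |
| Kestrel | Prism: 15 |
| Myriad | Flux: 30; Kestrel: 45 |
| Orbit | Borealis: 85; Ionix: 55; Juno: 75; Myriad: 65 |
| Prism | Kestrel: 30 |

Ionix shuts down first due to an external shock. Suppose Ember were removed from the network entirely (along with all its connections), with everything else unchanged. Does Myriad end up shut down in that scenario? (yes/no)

yes

With Ember removed:
Round 1 — Ionix shuts down (initial).
  Axion: +70 → 70 < 100
  Myriad: +70 → 70 ≥ 70
Round 2 — Myriad shuts down.
  Flux: +30 → 30 < 120
  Kestrel: +45 → 45 < 120
No further shutdowns.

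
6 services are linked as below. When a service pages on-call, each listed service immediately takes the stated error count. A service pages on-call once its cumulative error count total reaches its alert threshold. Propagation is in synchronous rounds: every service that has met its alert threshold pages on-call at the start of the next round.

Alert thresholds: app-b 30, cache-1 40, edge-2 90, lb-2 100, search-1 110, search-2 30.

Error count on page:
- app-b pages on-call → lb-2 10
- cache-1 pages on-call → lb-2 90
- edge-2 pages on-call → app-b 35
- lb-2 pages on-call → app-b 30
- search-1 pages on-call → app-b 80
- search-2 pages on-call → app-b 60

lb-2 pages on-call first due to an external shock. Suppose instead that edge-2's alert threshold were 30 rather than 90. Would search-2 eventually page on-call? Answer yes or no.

no

With edge-2's alert threshold at 30:
Round 1 — lb-2 pages on-call (initial).
  app-b: +30 → 30 ≥ 30
Round 2 — app-b pages on-call.
No further pages.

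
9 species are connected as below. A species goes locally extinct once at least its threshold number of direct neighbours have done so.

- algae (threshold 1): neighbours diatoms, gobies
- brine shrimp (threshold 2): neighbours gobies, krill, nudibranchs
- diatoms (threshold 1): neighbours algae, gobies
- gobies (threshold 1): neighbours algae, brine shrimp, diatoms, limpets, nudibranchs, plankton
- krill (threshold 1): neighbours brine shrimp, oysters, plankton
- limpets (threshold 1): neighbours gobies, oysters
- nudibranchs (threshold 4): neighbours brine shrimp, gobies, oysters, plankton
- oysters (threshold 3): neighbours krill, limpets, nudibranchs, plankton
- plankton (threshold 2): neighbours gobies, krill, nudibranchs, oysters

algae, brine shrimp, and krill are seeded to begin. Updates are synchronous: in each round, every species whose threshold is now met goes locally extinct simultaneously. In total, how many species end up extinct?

9

Round 1 — algae, brine shrimp, krill go locally extinct (initial).
Round 2 — checking thresholds:
  diatoms: 1 of 2 neighbours ≥ 1, goes locally extinct.
  gobies: 2 of 6 neighbours ≥ 1, goes locally extinct.
  nudibranchs: 1 of 4 neighbours < 4, holds.
  oysters: 1 of 4 neighbours < 3, holds.
  plankton: 1 of 4 neighbours < 2, holds.
Round 3 — checking thresholds:
  limpets: 1 of 2 neighbours ≥ 1, goes locally extinct.
  nudibranchs: 2 of 4 neighbours < 4, holds.
  oysters: 1 of 4 neighbours < 3, holds.
  plankton: 2 of 4 neighbours ≥ 2, goes locally extinct.
Round 4 — checking thresholds:
  nudibranchs: 3 of 4 neighbours < 4, holds.
  oysters: 3 of 4 neighbours ≥ 3, goes locally extinct.
Round 5 — checking thresholds:
  nudibranchs: 4 of 4 neighbours ≥ 4, goes locally extinct.
Round 6 — no new extinctions; cascade stops.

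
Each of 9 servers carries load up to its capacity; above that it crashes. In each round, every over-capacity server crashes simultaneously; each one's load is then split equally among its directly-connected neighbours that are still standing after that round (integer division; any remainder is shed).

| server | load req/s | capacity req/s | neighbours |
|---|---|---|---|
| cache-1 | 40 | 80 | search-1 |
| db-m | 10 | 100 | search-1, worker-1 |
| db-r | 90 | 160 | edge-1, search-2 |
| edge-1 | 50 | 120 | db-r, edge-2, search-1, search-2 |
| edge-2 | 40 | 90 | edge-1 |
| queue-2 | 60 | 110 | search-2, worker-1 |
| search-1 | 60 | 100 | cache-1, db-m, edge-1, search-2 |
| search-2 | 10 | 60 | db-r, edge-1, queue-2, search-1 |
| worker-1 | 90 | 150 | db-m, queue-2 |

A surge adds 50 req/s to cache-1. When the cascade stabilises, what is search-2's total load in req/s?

60

Round 1 — cache-1 at 90 > 80. cache-1 crashes.
  cache-1 sheds 90 req/s to search-1: 90 each.
    search-1: 60+90 = 150 > 100
Round 2 — search-1 crashes.
  search-1 sheds 150 req/s to db-m, edge-1, search-2: 50 each.
    db-m: 10+50 = 60 ≤ 100
    edge-1: 50+50 = 100 ≤ 120
    search-2: 10+50 = 60 ≤ 60
No further crashes.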